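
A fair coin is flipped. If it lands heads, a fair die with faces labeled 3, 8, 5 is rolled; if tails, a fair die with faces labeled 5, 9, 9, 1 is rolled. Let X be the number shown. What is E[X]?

17/3

E[X | heads] = (3+8+5)/3 = 16/3.
E[X | tails] = (5+9+9+1)/4 = 6.
By the law of total expectation,
E[X] = (1/2)·(16/3) + (1/2)·(6) = 17/3.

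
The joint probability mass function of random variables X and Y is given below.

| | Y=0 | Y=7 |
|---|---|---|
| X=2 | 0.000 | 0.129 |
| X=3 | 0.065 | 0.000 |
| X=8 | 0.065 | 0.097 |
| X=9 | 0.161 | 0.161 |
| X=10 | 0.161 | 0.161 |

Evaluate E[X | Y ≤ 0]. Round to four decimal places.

P(Y ≤ 0) = 0.452.
Σ X·P over the event = 3·(0.065) + 8·(0.065) + 9·(0.161) + 10·(0.161) = 3.774.
E[X | Y ≤ 0] = (3.774) / (0.452) = 8.3496.

8.3496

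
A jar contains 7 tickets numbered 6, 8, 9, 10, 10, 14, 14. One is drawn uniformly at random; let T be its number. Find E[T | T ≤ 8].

P(T ≤ 8) = 2/7.
Σ over the event: 6·1/7 + 8·1/7 = 2.
E[T | T ≤ 8] = (2) / (2/7) = 7.

7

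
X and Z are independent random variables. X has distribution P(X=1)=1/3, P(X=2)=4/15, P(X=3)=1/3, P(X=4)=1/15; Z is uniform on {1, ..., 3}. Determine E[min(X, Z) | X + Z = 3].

1

P(X + Z = 3) = 1/5.
Summing min(X,Z)·P(x,y) over outcomes with X + Z = 3 gives 1/5.
E[min(X, Z) | X + Z = 3] = (1/5) / (1/5) = 1.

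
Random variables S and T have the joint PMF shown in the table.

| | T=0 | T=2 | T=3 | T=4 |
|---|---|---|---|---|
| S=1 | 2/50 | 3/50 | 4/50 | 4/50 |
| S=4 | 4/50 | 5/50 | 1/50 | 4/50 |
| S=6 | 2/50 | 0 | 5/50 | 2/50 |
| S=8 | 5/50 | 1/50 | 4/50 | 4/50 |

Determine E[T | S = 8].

P(S = 8) = 7/25.
Σ T·P over the event = 0·(5/50) + 2·(1/50) + 3·(4/50) + 4·(4/50) = 3/5.
E[T | S = 8] = (3/5) / (7/25) = 15/7.

15/7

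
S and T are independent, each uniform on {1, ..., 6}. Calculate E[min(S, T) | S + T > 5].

P(S + T > 5) = 13/18.
Summing min(S,T)·P(x,y) over outcomes with S + T > 5 gives 13/6.
E[min(S, T) | S + T > 5] = (13/6) / (13/18) = 3.

3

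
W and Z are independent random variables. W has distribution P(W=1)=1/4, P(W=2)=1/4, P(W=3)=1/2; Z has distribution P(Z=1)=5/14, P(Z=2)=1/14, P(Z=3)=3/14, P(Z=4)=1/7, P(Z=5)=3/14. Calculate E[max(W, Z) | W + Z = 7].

P(W + Z = 7) = 1/8.
Summing max(W,Z)·P(x,y) over outcomes with W + Z = 7 gives 31/56.
E[max(W, Z) | W + Z = 7] = (31/56) / (1/8) = 31/7.

31/7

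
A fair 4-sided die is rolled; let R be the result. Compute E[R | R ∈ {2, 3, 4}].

P(R ∈ {2, 3, 4}) = 3/4.
Σ over the event: 2·1/4 + 3·1/4 + 4·1/4 = 9/4.
E[R | R ∈ {2, 3, 4}] = (9/4) / (3/4) = 3.

3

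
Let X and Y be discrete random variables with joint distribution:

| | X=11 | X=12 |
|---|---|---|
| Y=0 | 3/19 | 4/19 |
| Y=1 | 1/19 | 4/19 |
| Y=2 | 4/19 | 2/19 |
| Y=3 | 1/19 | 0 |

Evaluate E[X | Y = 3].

11

P(Y = 3) = 1/19.
Σ X·P over the event = 11·(1/19) = 11/19.
E[X | Y = 3] = (11/19) / (1/19) = 11.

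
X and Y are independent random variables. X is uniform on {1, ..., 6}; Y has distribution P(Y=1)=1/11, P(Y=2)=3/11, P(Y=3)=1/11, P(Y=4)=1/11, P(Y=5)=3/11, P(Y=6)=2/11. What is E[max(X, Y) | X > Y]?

118/25

P(X > Y) = 25/66.
Summing max(X,Y)·P(x,y) over outcomes with X > Y gives 59/33.
E[max(X, Y) | X > Y] = (59/33) / (25/66) = 118/25.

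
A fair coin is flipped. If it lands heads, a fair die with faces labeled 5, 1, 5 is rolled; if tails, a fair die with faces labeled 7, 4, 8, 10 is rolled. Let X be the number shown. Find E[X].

E[X | heads] = (5+1+5)/3 = 11/3.
E[X | tails] = (7+4+8+10)/4 = 29/4.
E[X] = (1/2)·(11/3) + (1/2)·(29/4) = 131/24.

131/24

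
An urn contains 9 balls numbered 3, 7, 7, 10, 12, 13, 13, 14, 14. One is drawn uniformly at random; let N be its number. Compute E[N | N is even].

25/2

P(N is even) = 4/9.
Σ over the event: 10·1/9 + 12·1/9 + 14·2/9 = 50/9.
E[N | N is even] = (50/9) / (4/9) = 25/2.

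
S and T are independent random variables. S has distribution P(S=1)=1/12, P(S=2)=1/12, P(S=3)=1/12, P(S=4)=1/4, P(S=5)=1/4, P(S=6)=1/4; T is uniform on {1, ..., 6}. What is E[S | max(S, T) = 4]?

P(max(S, T) = 4) = 5/24.
Summing S·P(x,y) over outcomes with max(S, T) = 4 gives 3/4.
E[S | max(S, T) = 4] = (3/4) / (5/24) = 18/5.

18/5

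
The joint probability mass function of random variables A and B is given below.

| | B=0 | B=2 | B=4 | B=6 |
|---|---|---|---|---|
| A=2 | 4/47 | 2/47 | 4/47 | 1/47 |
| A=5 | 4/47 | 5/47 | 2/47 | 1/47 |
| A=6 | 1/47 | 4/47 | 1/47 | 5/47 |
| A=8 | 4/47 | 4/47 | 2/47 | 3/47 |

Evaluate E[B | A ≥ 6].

P(A ≥ 6) = 24/47.
Summing B·P(A=x,B=y) over the conditioning event gives 76/47.
E[B | A ≥ 6] = (76/47) / (24/47) = 19/6.

19/6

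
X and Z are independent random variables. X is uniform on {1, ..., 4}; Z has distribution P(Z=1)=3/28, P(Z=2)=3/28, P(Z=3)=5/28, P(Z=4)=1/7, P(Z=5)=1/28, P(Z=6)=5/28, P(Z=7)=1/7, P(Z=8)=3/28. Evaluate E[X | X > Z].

P(X > Z) = 5/28.
Summing X·P(x,y) over outcomes with X > Z gives 17/28.
E[X | X > Z] = (17/28) / (5/28) = 17/5.

17/5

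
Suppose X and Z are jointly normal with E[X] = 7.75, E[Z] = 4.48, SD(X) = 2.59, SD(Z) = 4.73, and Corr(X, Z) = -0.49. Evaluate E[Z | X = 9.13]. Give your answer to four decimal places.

3.2451

The regression of Z on X has slope ρ·σ_Z/σ_X and passes through (μ_X, μ_Z).
E[Z | X=9.13] = 4.48 + (-0.49)·(4.73/2.59)·(9.13 − (7.75)) = 4.48 + (-0.89486)·(1.38) = 3.2451.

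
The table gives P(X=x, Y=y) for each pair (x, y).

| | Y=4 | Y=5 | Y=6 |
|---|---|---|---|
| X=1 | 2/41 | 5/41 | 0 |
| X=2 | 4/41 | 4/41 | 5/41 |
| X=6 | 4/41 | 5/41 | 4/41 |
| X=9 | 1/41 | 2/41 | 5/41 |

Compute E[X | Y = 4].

P(Y = 4) = 11/41.
Σ X·P over the event = 1·(2/41) + 2·(4/41) + 6·(4/41) + 9·(1/41) = 43/41.
E[X | Y = 4] = (43/41) / (11/41) = 43/11.

43/11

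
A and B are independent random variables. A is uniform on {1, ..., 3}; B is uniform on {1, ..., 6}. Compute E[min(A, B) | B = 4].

Outcomes with B = 4: (1,4), (2,4), (3,4), each with probability 1/18.
E[min(A, B) | B = 4] = (1 + 2 + 3) / 3 = 2.

2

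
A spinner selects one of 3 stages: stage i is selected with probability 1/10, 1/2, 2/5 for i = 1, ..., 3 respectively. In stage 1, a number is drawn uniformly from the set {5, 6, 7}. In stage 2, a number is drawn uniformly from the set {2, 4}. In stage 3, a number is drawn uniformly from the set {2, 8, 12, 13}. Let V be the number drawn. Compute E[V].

E[V | stage 1] = (5+6+7)/3 = 6.
E[V | stage 2] = (2+4)/2 = 3.
E[V | stage 3] = (2+8+12+13)/4 = 35/4.
E[V] = (1/10)·(6) + (1/2)·(3) + (2/5)·(35/4) = 28/5.

28/5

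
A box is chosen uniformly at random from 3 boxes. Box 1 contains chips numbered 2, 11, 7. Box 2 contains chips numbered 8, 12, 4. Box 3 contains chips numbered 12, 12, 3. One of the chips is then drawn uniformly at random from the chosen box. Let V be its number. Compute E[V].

E[V | box 1] = (2+11+7)/3 = 20/3.
E[V | box 2] = (8+12+4)/3 = 8.
E[V | box 3] = (12+12+3)/3 = 9.
E[V] = (1/3)·(20/3) + (1/3)·(8) + (1/3)·(9) = 71/9.

71/9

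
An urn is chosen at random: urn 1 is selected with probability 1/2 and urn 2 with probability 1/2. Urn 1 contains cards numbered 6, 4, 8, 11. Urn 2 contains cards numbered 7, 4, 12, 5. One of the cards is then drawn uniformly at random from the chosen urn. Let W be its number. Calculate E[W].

E[W | urn 1] = (6+4+8+11)/4 = 29/4.
E[W | urn 2] = (7+4+12+5)/4 = 7.
By the law of total expectation,
E[W] = (1/2)·(29/4) + (1/2)·(7) = 57/8.

57/8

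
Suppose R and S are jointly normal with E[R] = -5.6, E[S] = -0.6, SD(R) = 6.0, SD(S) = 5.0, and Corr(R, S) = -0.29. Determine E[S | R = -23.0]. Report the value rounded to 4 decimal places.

The regression of S on R has slope ρ·σ_S/σ_R and passes through (μ_R, μ_S).
E[S | R=-23.0] = -0.6 + (-0.29)·(5.0/6.0)·(-23.0 − (-5.6)) = -0.6 + (-0.241667)·(-17.4) = 3.6050.

3.6050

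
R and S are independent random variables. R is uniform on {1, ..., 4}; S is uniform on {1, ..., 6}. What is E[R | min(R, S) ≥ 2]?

P(min(R, S) ≥ 2) = 5/8.
Summing R·P(x,y) over outcomes with min(R, S) ≥ 2 gives 15/8.
E[R | min(R, S) ≥ 2] = (15/8) / (5/8) = 3.

3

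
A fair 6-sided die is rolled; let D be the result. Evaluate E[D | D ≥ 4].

Given D ≥ 4, D is equally likely to be any of {4, 5, 6}.
E[D | D ≥ 4] = (4 + 5 + 6) / 3 = 5.

5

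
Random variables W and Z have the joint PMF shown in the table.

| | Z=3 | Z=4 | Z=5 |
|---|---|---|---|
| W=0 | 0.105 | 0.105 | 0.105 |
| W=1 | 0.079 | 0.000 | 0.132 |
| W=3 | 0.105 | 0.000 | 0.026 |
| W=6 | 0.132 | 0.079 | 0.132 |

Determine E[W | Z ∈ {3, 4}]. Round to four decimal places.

P(Z ∈ {3, 4}) = 0.605.
Summing W·P(W=x,Z=y) over the conditioning event gives 1.660.
E[W | Z ∈ {3, 4}] = (1.660) / (0.605) = 2.7438.

2.7438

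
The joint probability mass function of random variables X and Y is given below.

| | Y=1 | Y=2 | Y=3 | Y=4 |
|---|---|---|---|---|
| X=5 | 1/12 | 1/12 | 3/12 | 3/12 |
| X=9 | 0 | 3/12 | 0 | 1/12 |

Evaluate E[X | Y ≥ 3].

39/7

P(Y ≥ 3) = 7/12.
Σ X·P over the event = 5·(3/12) + 5·(3/12) + 9·(1/12) = 13/4.
E[X | Y ≥ 3] = (13/4) / (7/12) = 39/7.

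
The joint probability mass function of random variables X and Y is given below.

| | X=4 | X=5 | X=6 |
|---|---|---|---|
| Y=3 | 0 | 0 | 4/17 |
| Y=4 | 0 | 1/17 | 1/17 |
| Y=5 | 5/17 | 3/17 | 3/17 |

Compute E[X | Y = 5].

53/11

P(Y = 5) = 11/17.
Σ X·P over the event = 4·(5/17) + 5·(3/17) + 6·(3/17) = 53/17.
E[X | Y = 5] = (53/17) / (11/17) = 53/11.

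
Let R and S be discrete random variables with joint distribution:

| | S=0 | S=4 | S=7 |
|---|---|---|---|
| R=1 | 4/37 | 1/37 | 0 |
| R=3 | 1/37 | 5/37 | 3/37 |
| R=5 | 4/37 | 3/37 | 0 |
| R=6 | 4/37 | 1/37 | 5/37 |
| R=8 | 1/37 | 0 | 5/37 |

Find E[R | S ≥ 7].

P(S ≥ 7) = 13/37.
Σ R·P over the event = 3·(3/37) + 6·(5/37) + 8·(5/37) = 79/37.
E[R | S ≥ 7] = (79/37) / (13/37) = 79/13.

79/13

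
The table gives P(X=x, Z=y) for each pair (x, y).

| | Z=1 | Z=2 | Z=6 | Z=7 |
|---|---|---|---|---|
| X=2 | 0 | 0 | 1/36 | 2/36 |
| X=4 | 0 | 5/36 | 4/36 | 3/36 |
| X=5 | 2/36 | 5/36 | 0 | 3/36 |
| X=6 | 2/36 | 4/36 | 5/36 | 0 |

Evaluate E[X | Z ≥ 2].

P(Z ≥ 2) = 8/9.
Summing X·P(X=x,Z=y) over the conditioning event gives 37/9.
E[X | Z ≥ 2] = (37/9) / (8/9) = 37/8.

37/8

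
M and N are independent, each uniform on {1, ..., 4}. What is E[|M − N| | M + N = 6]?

P(M + N = 6) = 3/16.
Summing |M−N|·P(x,y) over outcomes with M + N = 6 gives 1/4.
E[|M − N| | M + N = 6] = (1/4) / (3/16) = 4/3.

4/3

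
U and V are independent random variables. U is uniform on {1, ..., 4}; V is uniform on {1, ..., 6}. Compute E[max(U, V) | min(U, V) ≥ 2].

P(min(U, V) ≥ 2) = 5/8.
Summing max(U,V)·P(x,y) over outcomes with min(U, V) ≥ 2 gives 8/3.
E[max(U, V) | min(U, V) ≥ 2] = (8/3) / (5/8) = 64/15.

64/15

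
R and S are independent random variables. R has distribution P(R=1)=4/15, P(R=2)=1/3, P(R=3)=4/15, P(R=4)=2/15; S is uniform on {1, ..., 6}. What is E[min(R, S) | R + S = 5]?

P(R + S = 5) = 1/6.
Summing min(R,S)·P(x,y) over outcomes with R + S = 5 gives 4/15.
E[min(R, S) | R + S = 5] = (4/15) / (1/6) = 8/5.

8/5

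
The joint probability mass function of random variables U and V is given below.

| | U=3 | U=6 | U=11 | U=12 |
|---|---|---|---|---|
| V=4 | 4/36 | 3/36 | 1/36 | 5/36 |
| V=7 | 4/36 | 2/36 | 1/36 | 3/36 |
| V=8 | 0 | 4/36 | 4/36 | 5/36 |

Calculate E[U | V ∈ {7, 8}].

199/23

P(V ∈ {7, 8}) = 23/36.
Σ U·P over the event = 3·(4/36) + 6·(2/36) + 6·(4/36) + 11·(1/36) + 11·(4/36) + 12·(3/36) + 12·(5/36) = 199/36.
E[U | V ∈ {7, 8}] = (199/36) / (23/36) = 199/23.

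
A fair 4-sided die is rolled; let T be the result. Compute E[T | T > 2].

Given T > 2, T is equally likely to be any of {3, 4}.
E[T | T > 2] = (3 + 4) / 2 = 7/2.

7/2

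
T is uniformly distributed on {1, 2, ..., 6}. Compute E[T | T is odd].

3

Given T is odd, T is equally likely to be any of {1, 3, 5}.
E[T | T is odd] = (1 + 3 + 5) / 3 = 3.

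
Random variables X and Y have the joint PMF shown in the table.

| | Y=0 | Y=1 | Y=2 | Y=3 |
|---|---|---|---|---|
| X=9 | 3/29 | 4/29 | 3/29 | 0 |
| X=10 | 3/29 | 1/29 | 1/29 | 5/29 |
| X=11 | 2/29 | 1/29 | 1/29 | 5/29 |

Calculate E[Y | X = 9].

P(X = 9) = 10/29.
Σ Y·P over the event = 0·(3/29) + 1·(4/29) + 2·(3/29) = 10/29.
E[Y | X = 9] = (10/29) / (10/29) = 1.

1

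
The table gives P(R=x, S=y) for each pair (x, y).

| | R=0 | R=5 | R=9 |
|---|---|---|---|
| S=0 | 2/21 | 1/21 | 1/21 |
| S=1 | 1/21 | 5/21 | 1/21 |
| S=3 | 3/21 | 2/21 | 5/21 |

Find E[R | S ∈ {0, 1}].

P(S ∈ {0, 1}) = 11/21.
Summing R·P(R=x,S=y) over the conditioning event gives 16/7.
E[R | S ∈ {0, 1}] = (16/7) / (11/21) = 48/11.

48/11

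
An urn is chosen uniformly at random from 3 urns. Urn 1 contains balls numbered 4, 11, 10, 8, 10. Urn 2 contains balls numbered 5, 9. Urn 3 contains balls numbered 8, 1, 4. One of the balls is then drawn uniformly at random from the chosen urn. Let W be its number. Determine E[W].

E[W | urn 1] = (4+11+10+8+10)/5 = 43/5.
E[W | urn 2] = (5+9)/2 = 7.
E[W | urn 3] = (8+1+4)/3 = 13/3.
E[W] = (1/3)·(43/5) + (1/3)·(7) + (1/3)·(13/3) = 299/45.

299/45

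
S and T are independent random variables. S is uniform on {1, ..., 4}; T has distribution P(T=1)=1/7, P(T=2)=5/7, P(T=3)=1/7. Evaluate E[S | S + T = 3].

7/6

P(S + T = 3) = 3/14.
Summing S·P(x,y) over outcomes with S + T = 3 gives 1/4.
E[S | S + T = 3] = (1/4) / (3/14) = 7/6.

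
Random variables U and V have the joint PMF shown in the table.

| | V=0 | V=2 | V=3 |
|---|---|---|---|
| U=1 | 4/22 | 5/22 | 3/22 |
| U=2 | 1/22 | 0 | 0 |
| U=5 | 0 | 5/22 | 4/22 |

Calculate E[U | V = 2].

3

P(V = 2) = 5/11.
Summing U·P(U=x,V=y) over the conditioning event gives 15/11.
E[U | V = 2] = (15/11) / (5/11) = 3.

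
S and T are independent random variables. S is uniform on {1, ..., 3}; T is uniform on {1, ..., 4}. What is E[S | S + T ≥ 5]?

7/3

P(S + T ≥ 5) = 1/2.
Summing S·P(x,y) over outcomes with S + T ≥ 5 gives 7/6.
E[S | S + T ≥ 5] = (7/6) / (1/2) = 7/3.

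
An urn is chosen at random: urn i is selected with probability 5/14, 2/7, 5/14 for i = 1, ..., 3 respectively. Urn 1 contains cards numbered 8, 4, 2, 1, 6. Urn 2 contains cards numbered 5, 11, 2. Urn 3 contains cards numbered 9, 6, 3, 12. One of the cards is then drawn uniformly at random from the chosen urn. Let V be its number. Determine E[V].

165/28

E[V | urn 1] = (8+4+2+1+6)/5 = 21/5.
E[V | urn 2] = (5+11+2)/3 = 6.
E[V | urn 3] = (9+6+3+12)/4 = 15/2.
E[V] = (5/14)·(21/5) + (2/7)·(6) + (5/14)·(15/2) = 165/28.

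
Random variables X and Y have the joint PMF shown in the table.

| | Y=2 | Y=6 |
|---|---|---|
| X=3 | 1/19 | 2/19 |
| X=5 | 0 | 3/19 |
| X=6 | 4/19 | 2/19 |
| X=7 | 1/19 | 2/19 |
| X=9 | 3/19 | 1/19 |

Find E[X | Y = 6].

P(Y = 6) = 10/19.
Σ X·P over the event = 3·(2/19) + 5·(3/19) + 6·(2/19) + 7·(2/19) + 9·(1/19) = 56/19.
E[X | Y = 6] = (56/19) / (10/19) = 28/5.

28/5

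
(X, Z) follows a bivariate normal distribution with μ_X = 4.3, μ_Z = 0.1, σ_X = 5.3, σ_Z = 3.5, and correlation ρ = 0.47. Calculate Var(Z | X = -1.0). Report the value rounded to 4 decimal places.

9.5440

For a bivariate normal, Var(Z | X=x) = σ_Z²(1 − ρ²).
Var(Z | X=-1.0) = (3.5)²·(1 − (0.47)²) = 12.25·0.7791 = 9.5440.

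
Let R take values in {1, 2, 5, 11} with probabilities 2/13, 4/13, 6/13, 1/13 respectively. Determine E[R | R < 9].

10/3

P(R < 9) = 12/13.
Σ over the event: 1·2/13 + 2·4/13 + 5·6/13 = 40/13.
E[R | R < 9] = (40/13) / (12/13) = 10/3.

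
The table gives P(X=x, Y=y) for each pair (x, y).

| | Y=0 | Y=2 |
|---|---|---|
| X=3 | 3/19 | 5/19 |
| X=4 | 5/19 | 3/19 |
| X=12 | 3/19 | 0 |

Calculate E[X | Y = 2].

27/8

P(Y = 2) = 8/19.
Σ X·P over the event = 3·(5/19) + 4·(3/19) = 27/19.
E[X | Y = 2] = (27/19) / (8/19) = 27/8.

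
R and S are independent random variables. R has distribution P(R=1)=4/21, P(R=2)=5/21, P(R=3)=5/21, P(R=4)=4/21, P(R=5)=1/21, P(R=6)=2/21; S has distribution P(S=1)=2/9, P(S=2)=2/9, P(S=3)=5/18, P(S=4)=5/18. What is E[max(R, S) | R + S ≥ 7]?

P(R + S ≥ 7) = 115/378.
Summing max(R,S)·P(x,y) over outcomes with R + S ≥ 7 gives 13/9.
E[max(R, S) | R + S ≥ 7] = (13/9) / (115/378) = 546/115.

546/115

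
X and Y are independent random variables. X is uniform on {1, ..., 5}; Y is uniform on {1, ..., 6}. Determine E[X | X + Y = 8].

Outcomes with X + Y = 8: (2,6), (3,5), (4,4), (5,3), each with probability 1/30.
E[X | X + Y = 8] = (2 + 3 + 4 + 5) / 4 = 7/2.

7/2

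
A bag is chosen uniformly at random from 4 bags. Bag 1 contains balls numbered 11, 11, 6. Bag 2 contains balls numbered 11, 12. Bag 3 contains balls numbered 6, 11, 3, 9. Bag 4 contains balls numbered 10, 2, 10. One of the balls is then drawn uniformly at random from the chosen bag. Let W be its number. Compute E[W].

425/48

E[W | bag 1] = (11+11+6)/3 = 28/3.
E[W | bag 2] = (11+12)/2 = 23/2.
E[W | bag 3] = (6+11+3+9)/4 = 29/4.
E[W | bag 4] = (10+2+10)/3 = 22/3.
E[W] = (1/4)·(28/3) + (1/4)·(23/2) + (1/4)·(29/4) + (1/4)·(22/3) = 425/48.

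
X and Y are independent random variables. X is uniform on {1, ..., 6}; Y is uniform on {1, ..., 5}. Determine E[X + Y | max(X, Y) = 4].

Outcomes with max(X, Y) = 4: (1,4), (2,4), (3,4), (4,1), (4,2), (4,3), (4,4), each with probability 1/30.
E[X + Y | max(X, Y) = 4] = (5 + 6 + 7 + 5 + 6 + 7 + 8) / 7 = 44/7.

44/7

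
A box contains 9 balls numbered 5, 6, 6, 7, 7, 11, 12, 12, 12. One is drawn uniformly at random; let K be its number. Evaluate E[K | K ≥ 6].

P(K ≥ 6) = 8/9.
Σ over the event: 6·2/9 + 7·2/9 + 11·1/9 + 12·1/3 = 73/9.
E[K | K ≥ 6] = (73/9) / (8/9) = 73/8.

73/8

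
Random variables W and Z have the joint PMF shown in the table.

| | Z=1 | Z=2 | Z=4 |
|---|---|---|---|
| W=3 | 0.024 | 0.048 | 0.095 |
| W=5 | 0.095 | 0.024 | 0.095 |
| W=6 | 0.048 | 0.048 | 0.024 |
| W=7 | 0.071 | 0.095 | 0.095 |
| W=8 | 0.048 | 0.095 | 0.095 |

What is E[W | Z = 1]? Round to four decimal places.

P(Z = 1) = 0.286.
Σ W·P over the event = 3·(0.024) + 5·(0.095) + 6·(0.048) + 7·(0.071) + 8·(0.048) = 1.716.
E[W | Z = 1] = (1.716) / (0.286) = 6.0000.

6.0000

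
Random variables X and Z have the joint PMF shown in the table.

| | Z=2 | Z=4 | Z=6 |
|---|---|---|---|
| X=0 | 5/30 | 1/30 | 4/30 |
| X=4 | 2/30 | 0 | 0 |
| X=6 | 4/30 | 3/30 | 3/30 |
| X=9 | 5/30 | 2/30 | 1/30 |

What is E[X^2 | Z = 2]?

581/16

P(Z = 2) = 8/15.
Σ X^2·P over the event = 0·(5/30) + 16·(2/30) + 36·(4/30) + 81·(5/30) = 581/30.
E[X^2 | Z = 2] = (581/30) / (8/15) = 581/16.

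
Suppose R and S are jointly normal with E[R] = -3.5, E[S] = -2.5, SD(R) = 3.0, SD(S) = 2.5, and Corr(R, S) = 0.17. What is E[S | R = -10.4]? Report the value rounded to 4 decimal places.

-3.4775

For a bivariate normal, E[S | R=x] = μ_S + ρ·(σ_S/σ_R)·(x − μ_R).
E[S | R=-10.4] = -2.5 + (0.17)·(2.5/3.0)·(-10.4 − (-3.5)) = -2.5 + (0.14167)·(-6.9) = -3.4775.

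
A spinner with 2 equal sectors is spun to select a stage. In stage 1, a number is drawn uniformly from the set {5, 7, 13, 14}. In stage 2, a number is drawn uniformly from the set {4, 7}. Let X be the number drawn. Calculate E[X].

E[X | stage 1] = (5+7+13+14)/4 = 39/4.
E[X | stage 2] = (4+7)/2 = 11/2.
By the law of total expectation,
E[X] = (1/2)·(39/4) + (1/2)·(11/2) = 61/8.

61/8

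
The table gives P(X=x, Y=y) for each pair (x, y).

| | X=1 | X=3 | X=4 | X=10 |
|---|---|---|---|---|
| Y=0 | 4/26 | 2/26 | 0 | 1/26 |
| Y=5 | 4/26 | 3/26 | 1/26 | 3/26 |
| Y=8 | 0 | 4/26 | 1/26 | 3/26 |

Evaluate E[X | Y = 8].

23/4

P(Y = 8) = 4/13.
Summing X·P(X=x,Y=y) over the conditioning event gives 23/13.
E[X | Y = 8] = (23/13) / (4/13) = 23/4.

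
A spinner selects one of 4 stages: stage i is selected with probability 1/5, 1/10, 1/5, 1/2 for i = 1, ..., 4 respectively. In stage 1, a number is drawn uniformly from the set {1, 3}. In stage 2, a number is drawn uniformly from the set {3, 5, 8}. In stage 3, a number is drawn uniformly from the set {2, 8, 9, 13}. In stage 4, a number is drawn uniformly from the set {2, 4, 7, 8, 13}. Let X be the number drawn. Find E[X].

E[X | stage 1] = (1+3)/2 = 2.
E[X | stage 2] = (3+5+8)/3 = 16/3.
E[X | stage 3] = (2+8+9+13)/4 = 8.
E[X | stage 4] = (2+4+7+8+13)/5 = 34/5.
By the law of total expectation,
E[X] = (1/5)·(2) + (1/10)·(16/3) + (1/5)·(8) + (1/2)·(34/5) = 89/15.

89/15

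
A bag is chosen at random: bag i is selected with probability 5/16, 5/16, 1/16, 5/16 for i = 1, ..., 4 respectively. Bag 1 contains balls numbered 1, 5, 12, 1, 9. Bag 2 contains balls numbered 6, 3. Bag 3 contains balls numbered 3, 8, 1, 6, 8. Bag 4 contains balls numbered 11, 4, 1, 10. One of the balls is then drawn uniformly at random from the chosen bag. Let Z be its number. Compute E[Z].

441/80

E[Z | bag 1] = (1+5+12+1+9)/5 = 28/5.
E[Z | bag 2] = (6+3)/2 = 9/2.
E[Z | bag 3] = (3+8+1+6+8)/5 = 26/5.
E[Z | bag 4] = (11+4+1+10)/4 = 13/2.
E[Z] = (5/16)·(28/5) + (5/16)·(9/2) + (1/16)·(26/5) + (5/16)·(13/2) = 441/80.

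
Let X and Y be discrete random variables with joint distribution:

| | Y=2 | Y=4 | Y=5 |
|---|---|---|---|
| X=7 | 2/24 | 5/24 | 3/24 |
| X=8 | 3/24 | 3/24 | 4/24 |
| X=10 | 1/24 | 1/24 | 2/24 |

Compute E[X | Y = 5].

73/9

P(Y = 5) = 3/8.
Σ X·P over the event = 7·(3/24) + 8·(4/24) + 10·(2/24) = 73/24.
E[X | Y = 5] = (73/24) / (3/8) = 73/9.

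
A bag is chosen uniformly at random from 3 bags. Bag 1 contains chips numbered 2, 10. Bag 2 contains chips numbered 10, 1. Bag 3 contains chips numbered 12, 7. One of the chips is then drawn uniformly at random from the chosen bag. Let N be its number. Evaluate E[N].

7

E[N | bag 1] = (2+10)/2 = 6.
E[N | bag 2] = (10+1)/2 = 11/2.
E[N | bag 3] = (12+7)/2 = 19/2.
By the law of total expectation,
E[N] = (1/3)·(6) + (1/3)·(11/2) + (1/3)·(19/2) = 7.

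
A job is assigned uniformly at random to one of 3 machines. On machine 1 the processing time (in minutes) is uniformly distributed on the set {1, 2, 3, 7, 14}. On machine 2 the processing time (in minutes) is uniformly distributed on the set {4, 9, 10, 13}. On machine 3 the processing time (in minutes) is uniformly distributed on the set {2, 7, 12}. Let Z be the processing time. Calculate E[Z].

107/15

E[Z | machine 1] = (1+2+3+7+14)/5 = 27/5.
E[Z | machine 2] = (4+9+10+13)/4 = 9.
E[Z | machine 3] = (2+7+12)/3 = 7.
By the law of total expectation,
E[Z] = (1/3)·(27/5) + (1/3)·(9) + (1/3)·(7) = 107/15.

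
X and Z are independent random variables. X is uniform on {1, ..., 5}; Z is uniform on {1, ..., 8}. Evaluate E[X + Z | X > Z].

Outcomes with X > Z: (2,1), (3,1), (3,2), (4,1), (4,2), (4,3), (5,1), (5,2), (5,3), (5,4), each with probability 1/40.
E[X + Z | X > Z] = (3 + 4 + 5 + 5 + 6 + 7 + 6 + 7 + 8 + 9) / 10 = 6.

6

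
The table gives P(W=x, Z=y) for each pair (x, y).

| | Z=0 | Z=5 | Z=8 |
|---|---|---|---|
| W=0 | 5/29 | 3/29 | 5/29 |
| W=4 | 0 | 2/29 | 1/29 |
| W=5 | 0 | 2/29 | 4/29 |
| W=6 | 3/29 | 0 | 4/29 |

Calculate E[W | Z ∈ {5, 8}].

P(Z ∈ {5, 8}) = 21/29.
Σ W·P over the event = 0·(3/29) + 0·(5/29) + 4·(2/29) + 4·(1/29) + 5·(2/29) + 5·(4/29) + 6·(4/29) = 66/29.
E[W | Z ∈ {5, 8}] = (66/29) / (21/29) = 22/7.

22/7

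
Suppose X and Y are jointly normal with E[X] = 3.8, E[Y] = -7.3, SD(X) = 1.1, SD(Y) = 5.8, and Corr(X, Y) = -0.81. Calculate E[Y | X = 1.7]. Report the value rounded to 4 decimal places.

E[Y | X=x] = μ_Y + ρ(σ_Y/σ_X)(x − μ_X) for jointly normal variables.
E[Y | X=1.7] = -7.3 + (-0.81)·(5.8/1.1)·(1.7 − (3.8)) = -7.3 + (-4.2709)·(-2.1) = 1.6689.

1.6689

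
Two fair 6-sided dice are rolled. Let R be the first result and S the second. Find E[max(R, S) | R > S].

P(R > S) = 5/12.
Summing max(R,S)·P(x,y) over outcomes with R > S gives 35/18.
E[max(R, S) | R > S] = (35/18) / (5/12) = 14/3.

14/3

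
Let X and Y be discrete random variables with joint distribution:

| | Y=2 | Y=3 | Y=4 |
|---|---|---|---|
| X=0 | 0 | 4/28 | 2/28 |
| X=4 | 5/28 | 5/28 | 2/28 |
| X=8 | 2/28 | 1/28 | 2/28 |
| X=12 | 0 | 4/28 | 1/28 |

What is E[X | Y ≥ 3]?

P(Y ≥ 3) = 3/4.
Σ X·P over the event = 0·(4/28) + 0·(2/28) + 4·(5/28) + 4·(2/28) + 8·(1/28) + 8·(2/28) + 12·(4/28) + 12·(1/28) = 4.
E[X | Y ≥ 3] = (4) / (3/4) = 16/3.

16/3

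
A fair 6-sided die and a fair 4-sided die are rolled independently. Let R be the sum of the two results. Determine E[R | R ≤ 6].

32/7

P(R ≤ 6) = 7/12.
Σ over the event: 2·1/24 + 3·1/12 + 4·1/8 + 5·1/6 + 6·1/6 = 8/3.
E[R | R ≤ 6] = (8/3) / (7/12) = 32/7.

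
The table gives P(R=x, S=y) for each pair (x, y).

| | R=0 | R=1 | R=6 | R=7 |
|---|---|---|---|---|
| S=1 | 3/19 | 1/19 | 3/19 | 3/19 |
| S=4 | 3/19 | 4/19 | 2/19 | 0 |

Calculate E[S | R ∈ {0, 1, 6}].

43/16

P(R ∈ {0, 1, 6}) = 16/19.
Σ S·P over the event = 1·(3/19) + 4·(3/19) + 1·(1/19) + 4·(4/19) + 1·(3/19) + 4·(2/19) = 43/19.
E[S | R ∈ {0, 1, 6}] = (43/19) / (16/19) = 43/16.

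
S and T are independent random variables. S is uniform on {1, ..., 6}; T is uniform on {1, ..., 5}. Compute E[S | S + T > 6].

P(S + T > 6) = 1/2.
Summing S·P(x,y) over outcomes with S + T > 6 gives 7/3.
E[S | S + T > 6] = (7/3) / (1/2) = 14/3.

14/3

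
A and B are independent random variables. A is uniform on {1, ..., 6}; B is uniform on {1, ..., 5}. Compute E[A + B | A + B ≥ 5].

P(A + B ≥ 5) = 4/5.
Summing (A+B)·P(x,y) over outcomes with A + B ≥ 5 gives 35/6.
E[A + B | A + B ≥ 5] = (35/6) / (4/5) = 175/24.

175/24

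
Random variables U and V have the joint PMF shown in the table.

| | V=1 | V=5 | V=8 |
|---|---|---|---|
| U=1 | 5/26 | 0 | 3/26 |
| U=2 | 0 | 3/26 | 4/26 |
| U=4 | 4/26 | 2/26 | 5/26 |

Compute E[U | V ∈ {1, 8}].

P(V ∈ {1, 8}) = 21/26.
Σ U·P over the event = 1·(5/26) + 1·(3/26) + 2·(4/26) + 4·(4/26) + 4·(5/26) = 2.
E[U | V ∈ {1, 8}] = (2) / (21/26) = 52/21.

52/21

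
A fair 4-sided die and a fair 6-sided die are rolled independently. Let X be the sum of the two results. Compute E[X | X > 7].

26/3

P(X > 7) = 1/4.
Σ over the event: 8·1/8 + 9·1/12 + 10·1/24 = 13/6.
E[X | X > 7] = (13/6) / (1/4) = 26/3.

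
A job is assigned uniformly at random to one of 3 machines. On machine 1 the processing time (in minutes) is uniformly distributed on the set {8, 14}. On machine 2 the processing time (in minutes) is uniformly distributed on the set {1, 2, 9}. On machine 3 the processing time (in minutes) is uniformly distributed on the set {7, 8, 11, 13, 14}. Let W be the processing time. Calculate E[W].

E[W | machine 1] = (8+14)/2 = 11.
E[W | machine 2] = (1+2+9)/3 = 4.
E[W | machine 3] = (7+8+11+13+14)/5 = 53/5.
By the law of total expectation,
E[W] = (1/3)·(11) + (1/3)·(4) + (1/3)·(53/5) = 128/15.

128/15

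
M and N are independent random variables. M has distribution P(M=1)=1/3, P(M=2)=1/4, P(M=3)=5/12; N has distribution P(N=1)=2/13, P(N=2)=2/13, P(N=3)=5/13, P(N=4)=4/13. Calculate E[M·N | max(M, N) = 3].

93/16

P(max(M, N) = 3) = 20/39.
Summing MN·P(x,y) over outcomes with max(M, N) = 3 gives 155/52.
E[M·N | max(M, N) = 3] = (155/52) / (20/39) = 93/16.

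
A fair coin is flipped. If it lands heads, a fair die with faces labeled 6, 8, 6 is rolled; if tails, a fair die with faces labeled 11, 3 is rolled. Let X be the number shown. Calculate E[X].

41/6

E[X | heads] = (6+8+6)/3 = 20/3.
E[X | tails] = (11+3)/2 = 7.
E[X] = (1/2)·(20/3) + (1/2)·(7) = 41/6.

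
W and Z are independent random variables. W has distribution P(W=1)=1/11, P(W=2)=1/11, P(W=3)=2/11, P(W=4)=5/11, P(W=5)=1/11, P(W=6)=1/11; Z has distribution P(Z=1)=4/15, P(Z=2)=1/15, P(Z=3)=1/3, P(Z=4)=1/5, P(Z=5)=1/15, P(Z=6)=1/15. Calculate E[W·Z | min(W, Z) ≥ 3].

703/45

P(min(W, Z) ≥ 3) = 6/11.
Summing WZ·P(x,y) over outcomes with min(W, Z) ≥ 3 gives 1406/165.
E[W·Z | min(W, Z) ≥ 3] = (1406/165) / (6/11) = 703/45.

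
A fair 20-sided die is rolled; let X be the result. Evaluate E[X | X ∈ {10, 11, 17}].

P(X ∈ {10, 11, 17}) = 3/20.
Σ over the event: 10·1/20 + 11·1/20 + 17·1/20 = 19/10.
E[X | X ∈ {10, 11, 17}] = (19/10) / (3/20) = 38/3.

38/3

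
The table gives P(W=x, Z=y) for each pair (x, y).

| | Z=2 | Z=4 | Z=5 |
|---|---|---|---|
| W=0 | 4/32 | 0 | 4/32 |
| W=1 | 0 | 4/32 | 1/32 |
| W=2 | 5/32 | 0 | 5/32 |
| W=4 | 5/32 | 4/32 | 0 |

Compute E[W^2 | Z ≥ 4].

P(Z ≥ 4) = 9/16.
Σ W^2·P over the event = 0·(4/32) + 1·(4/32) + 1·(1/32) + 4·(5/32) + 16·(4/32) = 89/32.
E[W^2 | Z ≥ 4] = (89/32) / (9/16) = 89/18.

89/18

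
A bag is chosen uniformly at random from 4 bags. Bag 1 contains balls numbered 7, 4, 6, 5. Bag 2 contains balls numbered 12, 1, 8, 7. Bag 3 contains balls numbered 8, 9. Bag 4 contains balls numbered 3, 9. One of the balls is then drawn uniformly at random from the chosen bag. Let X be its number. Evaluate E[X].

27/4

E[X | bag 1] = (7+4+6+5)/4 = 11/2.
E[X | bag 2] = (12+1+8+7)/4 = 7.
E[X | bag 3] = (8+9)/2 = 17/2.
E[X | bag 4] = (3+9)/2 = 6.
E[X] = (1/4)·(11/2) + (1/4)·(7) + (1/4)·(17/2) + (1/4)·(6) = 27/4.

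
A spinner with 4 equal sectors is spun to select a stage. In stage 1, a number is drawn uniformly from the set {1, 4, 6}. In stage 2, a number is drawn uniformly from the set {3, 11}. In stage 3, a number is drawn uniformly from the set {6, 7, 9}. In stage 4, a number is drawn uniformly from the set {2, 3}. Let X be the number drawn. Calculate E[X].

41/8

E[X | stage 1] = (1+4+6)/3 = 11/3.
E[X | stage 2] = (3+11)/2 = 7.
E[X | stage 3] = (6+7+9)/3 = 22/3.
E[X | stage 4] = (2+3)/2 = 5/2.
E[X] = (1/4)·(11/3) + (1/4)·(7) + (1/4)·(22/3) + (1/4)·(5/2) = 41/8.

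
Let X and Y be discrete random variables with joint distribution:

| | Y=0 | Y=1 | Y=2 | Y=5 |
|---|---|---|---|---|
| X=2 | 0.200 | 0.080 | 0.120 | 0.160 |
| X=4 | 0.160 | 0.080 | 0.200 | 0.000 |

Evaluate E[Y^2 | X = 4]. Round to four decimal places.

P(X = 4) = 0.440.
Σ Y^2·P over the event = 0·(0.160) + 1·(0.080) + 4·(0.200) = 0.880.
E[Y^2 | X = 4] = (0.880) / (0.440) = 2.0000.

2.0000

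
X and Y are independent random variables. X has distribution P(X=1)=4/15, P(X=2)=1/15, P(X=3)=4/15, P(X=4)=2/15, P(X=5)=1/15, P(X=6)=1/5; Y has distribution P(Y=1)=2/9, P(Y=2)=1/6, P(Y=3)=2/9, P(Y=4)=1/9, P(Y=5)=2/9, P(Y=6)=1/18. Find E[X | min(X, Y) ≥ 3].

43/10

P(min(X, Y) ≥ 3) = 11/27.
Summing X·P(x,y) over outcomes with min(X, Y) ≥ 3 gives 473/270.
E[X | min(X, Y) ≥ 3] = (473/270) / (11/27) = 43/10.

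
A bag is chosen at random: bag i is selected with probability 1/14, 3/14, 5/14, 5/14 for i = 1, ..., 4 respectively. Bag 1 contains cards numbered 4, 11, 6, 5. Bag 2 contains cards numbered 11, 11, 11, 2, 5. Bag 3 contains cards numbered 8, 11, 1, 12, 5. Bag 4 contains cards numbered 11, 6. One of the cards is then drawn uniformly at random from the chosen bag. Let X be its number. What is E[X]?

E[X | bag 1] = (4+11+6+5)/4 = 13/2.
E[X | bag 2] = (11+11+11+2+5)/5 = 8.
E[X | bag 3] = (8+11+1+12+5)/5 = 37/5.
E[X | bag 4] = (11+6)/2 = 17/2.
E[X] = (1/14)·(13/2) + (3/14)·(8) + (5/14)·(37/5) + (5/14)·(17/2) = 55/7.

55/7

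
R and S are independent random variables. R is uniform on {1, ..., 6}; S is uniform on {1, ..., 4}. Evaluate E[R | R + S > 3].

80/21

P(R + S > 3) = 7/8.
Summing R·P(x,y) over outcomes with R + S > 3 gives 10/3.
E[R | R + S > 3] = (10/3) / (7/8) = 80/21.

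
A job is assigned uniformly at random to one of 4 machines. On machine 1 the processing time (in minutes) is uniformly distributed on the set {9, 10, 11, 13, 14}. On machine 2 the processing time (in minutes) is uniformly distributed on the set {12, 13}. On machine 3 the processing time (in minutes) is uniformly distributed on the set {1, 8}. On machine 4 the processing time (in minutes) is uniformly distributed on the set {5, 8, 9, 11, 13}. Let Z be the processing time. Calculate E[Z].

47/5

E[Z | machine 1] = (9+10+11+13+14)/5 = 57/5.
E[Z | machine 2] = (12+13)/2 = 25/2.
E[Z | machine 3] = (1+8)/2 = 9/2.
E[Z | machine 4] = (5+8+9+11+13)/5 = 46/5.
By the law of total expectation,
E[Z] = (1/4)·(57/5) + (1/4)·(25/2) + (1/4)·(9/2) + (1/4)·(46/5) = 47/5.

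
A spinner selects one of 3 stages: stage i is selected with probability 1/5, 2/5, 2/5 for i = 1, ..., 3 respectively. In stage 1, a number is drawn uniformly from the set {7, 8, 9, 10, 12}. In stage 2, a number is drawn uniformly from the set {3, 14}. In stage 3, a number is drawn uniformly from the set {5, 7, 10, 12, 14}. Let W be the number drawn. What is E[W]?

227/25

E[W | stage 1] = (7+8+9+10+12)/5 = 46/5.
E[W | stage 2] = (3+14)/2 = 17/2.
E[W | stage 3] = (5+7+10+12+14)/5 = 48/5.
E[W] = (1/5)·(46/5) + (2/5)·(17/2) + (2/5)·(48/5) = 227/25.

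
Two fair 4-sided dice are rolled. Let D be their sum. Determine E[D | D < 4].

8/3

P(D < 4) = 3/16.
Σ over the event: 2·1/16 + 3·1/8 = 1/2.
E[D | D < 4] = (1/2) / (3/16) = 8/3.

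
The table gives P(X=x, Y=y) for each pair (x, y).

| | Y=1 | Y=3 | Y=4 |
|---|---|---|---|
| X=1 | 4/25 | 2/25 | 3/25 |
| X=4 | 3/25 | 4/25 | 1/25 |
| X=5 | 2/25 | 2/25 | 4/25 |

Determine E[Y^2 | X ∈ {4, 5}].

139/16

P(X ∈ {4, 5}) = 16/25.
Σ Y^2·P over the event = 1·(3/25) + 9·(4/25) + 16·(1/25) + 1·(2/25) + 9·(2/25) + 16·(4/25) = 139/25.
E[Y^2 | X ∈ {4, 5}] = (139/25) / (16/25) = 139/16.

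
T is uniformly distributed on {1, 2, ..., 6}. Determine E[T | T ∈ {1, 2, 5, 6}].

7/2

P(T ∈ {1, 2, 5, 6}) = 2/3.
Σ over the event: 1·1/6 + 2·1/6 + 5·1/6 + 6·1/6 = 7/3.
E[T | T ∈ {1, 2, 5, 6}] = (7/3) / (2/3) = 7/2.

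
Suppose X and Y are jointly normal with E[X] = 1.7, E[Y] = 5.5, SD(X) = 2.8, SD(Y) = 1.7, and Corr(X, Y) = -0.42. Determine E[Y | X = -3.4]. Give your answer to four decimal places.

6.8005

For a bivariate normal, E[Y | X=x] = μ_Y + ρ·(σ_Y/σ_X)·(x − μ_X).
E[Y | X=-3.4] = 5.5 + (-0.42)·(1.7/2.8)·(-3.4 − (1.7)) = 5.5 + (-0.255)·(-5.1) = 6.8005.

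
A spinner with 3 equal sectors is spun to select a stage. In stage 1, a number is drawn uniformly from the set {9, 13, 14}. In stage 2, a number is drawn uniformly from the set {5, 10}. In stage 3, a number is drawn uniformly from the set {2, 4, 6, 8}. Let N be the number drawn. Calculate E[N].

E[N | stage 1] = (9+13+14)/3 = 12.
E[N | stage 2] = (5+10)/2 = 15/2.
E[N | stage 3] = (2+4+6+8)/4 = 5.
E[N] = (1/3)·(12) + (1/3)·(15/2) + (1/3)·(5) = 49/6.

49/6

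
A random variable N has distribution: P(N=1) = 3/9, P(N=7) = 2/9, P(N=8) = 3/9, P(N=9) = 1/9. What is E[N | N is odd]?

13/3

P(N is odd) = 2/3.
Σ over the event: 1·1/3 + 7·2/9 + 9·1/9 = 26/9.
E[N | N is odd] = (26/9) / (2/3) = 13/3.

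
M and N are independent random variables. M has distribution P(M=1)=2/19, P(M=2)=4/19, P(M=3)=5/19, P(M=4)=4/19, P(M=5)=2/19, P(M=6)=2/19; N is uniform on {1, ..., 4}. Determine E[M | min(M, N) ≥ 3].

53/13

P(min(M, N) ≥ 3) = 13/38.
Summing M·P(x,y) over outcomes with min(M, N) ≥ 3 gives 53/38.
E[M | min(M, N) ≥ 3] = (53/38) / (13/38) = 53/13.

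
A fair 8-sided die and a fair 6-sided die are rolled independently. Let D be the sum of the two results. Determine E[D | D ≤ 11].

P(D ≤ 11) = 7/8.
E[D | D ≤ 11] = (77/12) / (7/8) = 22/3.

22/3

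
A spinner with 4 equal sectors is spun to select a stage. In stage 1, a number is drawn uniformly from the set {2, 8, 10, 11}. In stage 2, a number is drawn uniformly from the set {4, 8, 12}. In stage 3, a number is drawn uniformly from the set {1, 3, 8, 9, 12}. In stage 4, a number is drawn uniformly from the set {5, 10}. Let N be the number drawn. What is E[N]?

597/80

E[N | stage 1] = (2+8+10+11)/4 = 31/4.
E[N | stage 2] = (4+8+12)/3 = 8.
E[N | stage 3] = (1+3+8+9+12)/5 = 33/5.
E[N | stage 4] = (5+10)/2 = 15/2.
E[N] = (1/4)·(31/4) + (1/4)·(8) + (1/4)·(33/5) + (1/4)·(15/2) = 597/80.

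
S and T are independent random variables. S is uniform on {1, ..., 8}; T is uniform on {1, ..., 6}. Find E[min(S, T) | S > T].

P(S > T) = 9/16.
Summing min(S,T)·P(x,y) over outcomes with S > T gives 77/48.
E[min(S, T) | S > T] = (77/48) / (9/16) = 77/27.

77/27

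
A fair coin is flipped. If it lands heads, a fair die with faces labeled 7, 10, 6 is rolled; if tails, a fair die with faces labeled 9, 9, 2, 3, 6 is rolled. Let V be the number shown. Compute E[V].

E[V | heads] = (7+10+6)/3 = 23/3.
E[V | tails] = (9+9+2+3+6)/5 = 29/5.
By the law of total expectation,
E[V] = (1/2)·(23/3) + (1/2)·(29/5) = 101/15.

101/15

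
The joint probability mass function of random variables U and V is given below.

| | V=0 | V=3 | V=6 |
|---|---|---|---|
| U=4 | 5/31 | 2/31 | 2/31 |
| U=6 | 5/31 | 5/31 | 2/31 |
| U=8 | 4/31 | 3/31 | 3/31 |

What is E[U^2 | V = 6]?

296/7

P(V = 6) = 7/31.
Σ U^2·P over the event = 16·(2/31) + 36·(2/31) + 64·(3/31) = 296/31.
E[U^2 | V = 6] = (296/31) / (7/31) = 296/7.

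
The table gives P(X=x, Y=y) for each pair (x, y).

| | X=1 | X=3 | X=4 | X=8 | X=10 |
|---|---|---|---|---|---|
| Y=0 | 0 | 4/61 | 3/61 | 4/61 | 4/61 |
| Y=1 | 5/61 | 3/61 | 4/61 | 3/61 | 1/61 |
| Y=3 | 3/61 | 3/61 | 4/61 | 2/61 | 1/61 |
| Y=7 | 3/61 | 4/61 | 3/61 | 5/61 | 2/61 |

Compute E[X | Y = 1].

4

P(Y = 1) = 16/61.
Σ X·P over the event = 1·(5/61) + 3·(3/61) + 4·(4/61) + 8·(3/61) + 10·(1/61) = 64/61.
E[X | Y = 1] = (64/61) / (16/61) = 4.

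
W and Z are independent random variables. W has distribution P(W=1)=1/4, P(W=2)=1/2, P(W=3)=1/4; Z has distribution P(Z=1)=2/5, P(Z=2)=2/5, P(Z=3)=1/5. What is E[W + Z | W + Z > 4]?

P(W + Z > 4) = 1/4.
Summing (W+Z)·P(x,y) over outcomes with W + Z > 4 gives 13/10.
E[W + Z | W + Z > 4] = (13/10) / (1/4) = 26/5.

26/5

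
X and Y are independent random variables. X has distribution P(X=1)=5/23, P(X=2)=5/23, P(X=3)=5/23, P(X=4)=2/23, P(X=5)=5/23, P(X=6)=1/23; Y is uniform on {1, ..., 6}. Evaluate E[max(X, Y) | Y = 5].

116/23

P(Y = 5) = 1/6.
Summing max(X,Y)·P(x,y) over outcomes with Y = 5 gives 58/69.
E[max(X, Y) | Y = 5] = (58/69) / (1/6) = 116/23.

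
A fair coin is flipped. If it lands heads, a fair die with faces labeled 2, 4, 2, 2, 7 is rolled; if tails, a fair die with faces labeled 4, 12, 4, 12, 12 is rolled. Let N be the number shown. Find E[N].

E[N | heads] = (2+4+2+2+7)/5 = 17/5.
E[N | tails] = (4+12+4+12+12)/5 = 44/5.
By the law of total expectation,
E[N] = (1/2)·(17/5) + (1/2)·(44/5) = 61/10.

61/10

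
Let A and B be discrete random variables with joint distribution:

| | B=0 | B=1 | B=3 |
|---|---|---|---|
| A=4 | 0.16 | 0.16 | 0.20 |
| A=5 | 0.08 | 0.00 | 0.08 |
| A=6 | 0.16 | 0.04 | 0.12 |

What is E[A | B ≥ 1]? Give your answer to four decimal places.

4.6667

P(B ≥ 1) = 0.60.
Summing A·P(A=x,B=y) over the conditioning event gives 2.80.
E[A | B ≥ 1] = (2.80) / (0.60) = 4.6667.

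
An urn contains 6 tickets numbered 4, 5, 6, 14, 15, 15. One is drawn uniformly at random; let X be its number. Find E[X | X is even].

P(X is even) = 1/2.
Σ over the event: 4·1/6 + 6·1/6 + 14·1/6 = 4.
E[X | X is even] = (4) / (1/2) = 8.

8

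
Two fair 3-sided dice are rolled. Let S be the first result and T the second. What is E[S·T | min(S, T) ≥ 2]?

25/4

Outcomes with min(S, T) ≥ 2: (2,2), (2,3), (3,2), (3,3), each with probability 1/9.
E[S·T | min(S, T) ≥ 2] = (4 + 6 + 6 + 9) / 4 = 25/4.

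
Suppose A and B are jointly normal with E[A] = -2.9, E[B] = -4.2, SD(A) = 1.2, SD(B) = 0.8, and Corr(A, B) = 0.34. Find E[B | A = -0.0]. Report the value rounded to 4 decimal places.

-3.5427

E[B | A=x] = μ_B + ρ(σ_B/σ_A)(x − μ_A) for jointly normal variables.
E[B | A=-0.0] = -4.2 + (0.34)·(0.8/1.2)·(-0.0 − (-2.9)) = -4.2 + (0.22667)·(2.9) = -3.5427.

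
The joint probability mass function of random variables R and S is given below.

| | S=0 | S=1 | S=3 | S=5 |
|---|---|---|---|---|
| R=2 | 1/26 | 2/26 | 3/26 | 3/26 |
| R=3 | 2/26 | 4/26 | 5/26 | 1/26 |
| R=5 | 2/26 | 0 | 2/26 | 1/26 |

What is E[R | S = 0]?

P(S = 0) = 5/26.
Σ R·P over the event = 2·(1/26) + 3·(2/26) + 5·(2/26) = 9/13.
E[R | S = 0] = (9/13) / (5/26) = 18/5.

18/5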